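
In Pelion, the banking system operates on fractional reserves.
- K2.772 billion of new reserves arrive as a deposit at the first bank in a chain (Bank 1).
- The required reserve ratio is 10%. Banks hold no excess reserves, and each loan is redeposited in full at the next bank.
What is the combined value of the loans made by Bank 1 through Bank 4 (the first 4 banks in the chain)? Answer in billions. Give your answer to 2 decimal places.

Bank i lends (1 − rr)^i of the original deposit: Bank 1 lends 2.772·0.9000 = 2.4948, Bank 2 lends 2.772·0.9000² ≈ 2.2453, and so on.
Summing a geometric series: total = 2.772·[0.9000·(1 − 0.9000^4) / (1 − 0.9000)] ≈ 8.5796 billion.

K8.58 billion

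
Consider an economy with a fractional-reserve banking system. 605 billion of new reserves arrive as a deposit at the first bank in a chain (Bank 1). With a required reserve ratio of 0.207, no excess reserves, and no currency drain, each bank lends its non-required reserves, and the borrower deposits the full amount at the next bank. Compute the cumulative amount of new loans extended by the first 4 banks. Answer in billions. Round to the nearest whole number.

Bank i lends (1 − rr)^i of the original deposit: Bank 1 lends 605·0.7930 = 479.7650, Bank 2 lends 605·0.7930² ≈ 380.4536, and so on.
Summing a geometric series: total = 605·[0.7930·(1 − 0.7930^4) / (1 − 0.7930)] ≈ 1401.1663 billion.

1401 billion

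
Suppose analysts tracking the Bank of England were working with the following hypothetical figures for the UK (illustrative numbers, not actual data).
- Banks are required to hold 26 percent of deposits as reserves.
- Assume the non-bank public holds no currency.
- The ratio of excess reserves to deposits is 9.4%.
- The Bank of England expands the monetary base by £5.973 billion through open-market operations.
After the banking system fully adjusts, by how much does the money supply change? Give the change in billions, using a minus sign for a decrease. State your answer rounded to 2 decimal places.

£16.87 billion

The money multiplier is m = 1 / (rr + e) = 1 / (0.26 + 0.094) ≈ 2.8249.
The purchase adds 5.973 billion of base, so ΔM = m × ΔMB = 2.8249 × (+5.973) ≈ 16.8731 billion.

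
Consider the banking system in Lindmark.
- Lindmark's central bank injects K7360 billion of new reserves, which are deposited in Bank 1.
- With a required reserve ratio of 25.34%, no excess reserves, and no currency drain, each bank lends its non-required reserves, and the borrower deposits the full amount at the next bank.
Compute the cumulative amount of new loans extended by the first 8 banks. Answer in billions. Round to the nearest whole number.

K19592 billion

Bank i lends (1 − rr)^i of the original deposit: Bank 1 lends 7360·0.7466 = 5494.9760, Bank 2 lends 7360·0.7466² ≈ 4102.5491, and so on.
Summing a geometric series: total = 7360·[0.7466·(1 − 0.7466^8) / (1 − 0.7466)] ≈ 19591.5358 billion.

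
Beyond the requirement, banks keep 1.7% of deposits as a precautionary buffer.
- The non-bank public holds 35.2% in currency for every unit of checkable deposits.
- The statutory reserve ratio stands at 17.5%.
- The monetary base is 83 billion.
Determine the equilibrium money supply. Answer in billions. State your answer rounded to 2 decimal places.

The money multiplier is m = (1 + c) / (rr + e + c) = (1 + 0.352) / (0.175 + 0.017 + 0.352) ≈ 2.48529.
So M = m × MB = 2.48529 × 83 ≈ 206.2791 billion.

206.28 billion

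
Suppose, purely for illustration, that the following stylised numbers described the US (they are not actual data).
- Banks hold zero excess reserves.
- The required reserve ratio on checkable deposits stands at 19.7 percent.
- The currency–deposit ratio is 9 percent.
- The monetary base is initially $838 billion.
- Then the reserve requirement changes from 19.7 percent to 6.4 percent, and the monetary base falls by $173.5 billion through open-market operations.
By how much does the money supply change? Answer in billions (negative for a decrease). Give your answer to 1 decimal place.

$1520.6 billion

Before: m₁ = (1 + 0.09) / (0.197 + 0.09) ≈ 3.79791, MB₁ = 838, so M₁ = 3.79791 × 838 ≈ 3182.6486 billion.
After: m₂ = (1 + 0.09) / (0.064 + 0.09) ≈ 7.07792, MB₂ = 838 − 173.5 = 664.5, so M₂ = 7.07792 × 664.5 ≈ 4703.2778 billion.
ΔM = M₂ − M₁ = 4703.2778 − 3182.6486 = 1520.6292 billion.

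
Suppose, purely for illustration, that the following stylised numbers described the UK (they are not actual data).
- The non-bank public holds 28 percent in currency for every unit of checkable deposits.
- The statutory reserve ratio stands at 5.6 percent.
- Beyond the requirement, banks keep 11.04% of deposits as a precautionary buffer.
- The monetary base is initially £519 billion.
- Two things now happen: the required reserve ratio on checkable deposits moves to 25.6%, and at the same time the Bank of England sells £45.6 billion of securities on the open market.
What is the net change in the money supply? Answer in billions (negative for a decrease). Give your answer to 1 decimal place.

-550.7 billion

Before: m₁ = (1 + 0.28) / (0.056 + 0.1104 + 0.28) ≈ 2.86738, MB₁ = 519, so M₁ = 2.86738 × 519 ≈ 1488.1702 billion.
After: m₂ = (1 + 0.28) / (0.256 + 0.1104 + 0.28) ≈ 1.98020, MB₂ = 519 − 45.6 = 473.4, so M₂ = 1.98020 × 473.4 ≈ 937.4267 billion.
ΔM = M₂ − M₁ = 937.4267 − 1488.1702 = -550.7435 billion.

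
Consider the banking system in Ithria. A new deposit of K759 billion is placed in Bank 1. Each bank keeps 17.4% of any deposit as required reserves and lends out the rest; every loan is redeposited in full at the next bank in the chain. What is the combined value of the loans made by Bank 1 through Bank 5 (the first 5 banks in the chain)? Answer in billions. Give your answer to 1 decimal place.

K2217.7 billion

Bank i lends (1 − rr)^i of the original deposit: Bank 1 lends 759·0.8260 = 626.9340, Bank 2 lends 759·0.8260² ≈ 517.8475, and so on.
Summing a geometric series: total = 759·[0.8260·(1 − 0.8260^5) / (1 − 0.8260)] ≈ 2217.6765 billion.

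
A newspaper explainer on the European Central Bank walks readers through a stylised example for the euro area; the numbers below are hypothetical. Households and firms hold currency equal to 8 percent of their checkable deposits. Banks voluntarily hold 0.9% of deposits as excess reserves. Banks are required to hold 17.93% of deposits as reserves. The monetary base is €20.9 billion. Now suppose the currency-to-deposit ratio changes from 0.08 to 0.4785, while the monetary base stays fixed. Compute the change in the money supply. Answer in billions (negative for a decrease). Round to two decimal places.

Initially m₁ = (1 + 0.08) / (0.1793 + 0.009 + 0.08) ≈ 4.02534, so M₁ = 4.02534 × 20.9 ≈ 84.1296 billion.
After the change m₂ = (1 + 0.4785) / (0.1793 + 0.009 + 0.4785) ≈ 2.21731, so M₂ = 2.21731 × 20.9 ≈ 46.3418 billion.
ΔM = M₂ − M₁ = 46.3418 − 84.1296 = -37.7878 billion.

-37.79 billion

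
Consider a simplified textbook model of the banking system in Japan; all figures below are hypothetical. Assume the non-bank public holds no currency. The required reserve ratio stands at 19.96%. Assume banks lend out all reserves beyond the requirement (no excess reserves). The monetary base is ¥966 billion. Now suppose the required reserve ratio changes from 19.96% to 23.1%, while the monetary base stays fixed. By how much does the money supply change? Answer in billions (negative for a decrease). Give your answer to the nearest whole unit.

Initially m₁ = 1 / (0.1996) ≈ 5.01, so M₁ = 5.01 × 966 = 4839.66 billion.
After the change m₂ = 1 / (0.231) ≈ 4.3290, so M₂ = 4.3290 × 966 = 4181.814 billion.
ΔM = M₂ − M₁ = 4181.814 − 4839.66 = -657.846 billion.

-658 billion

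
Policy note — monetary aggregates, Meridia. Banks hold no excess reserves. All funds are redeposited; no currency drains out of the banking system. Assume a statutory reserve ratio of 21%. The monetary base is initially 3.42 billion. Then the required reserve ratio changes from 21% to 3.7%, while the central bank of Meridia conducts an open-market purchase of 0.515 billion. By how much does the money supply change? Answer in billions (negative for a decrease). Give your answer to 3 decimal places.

Before: m₁ = 1 / (0.21) ≈ 4.76190, MB₁ = 3.42, so M₁ = 4.76190 × 3.42 ≈ 16.2857 billion.
After: m₂ = 1 / (0.037) ≈ 27.02703, MB₂ = 3.42 + 0.515 = 3.935, so M₂ = 27.02703 × 3.935 ≈ 106.3514 billion.
ΔM = M₂ − M₁ = 106.3514 − 16.2857 = 90.0657 billion.

90.066 billion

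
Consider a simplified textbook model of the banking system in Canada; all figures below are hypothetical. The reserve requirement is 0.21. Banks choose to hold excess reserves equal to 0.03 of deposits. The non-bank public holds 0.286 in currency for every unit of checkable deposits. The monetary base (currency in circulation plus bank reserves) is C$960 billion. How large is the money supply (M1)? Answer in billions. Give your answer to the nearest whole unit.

C$2347 billion

The money multiplier is m = (1 + c) / (rr + e + c) = (1 + 0.286) / (0.21 + 0.03 + 0.286) ≈ 2.4449.
So M = m × MB = 2.4449 × 960 = 2347.104 billion.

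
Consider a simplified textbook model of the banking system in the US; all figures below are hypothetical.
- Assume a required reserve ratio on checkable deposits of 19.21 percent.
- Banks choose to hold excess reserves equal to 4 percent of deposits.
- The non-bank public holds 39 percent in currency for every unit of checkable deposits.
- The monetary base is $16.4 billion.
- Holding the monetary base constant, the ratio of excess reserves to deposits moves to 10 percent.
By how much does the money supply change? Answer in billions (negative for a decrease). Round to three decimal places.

Initially m₁ = (1 + 0.39) / (0.1921 + 0.04 + 0.39) ≈ 2.234367, so M₁ = 2.234367 × 16.4 ≈ 36.6436 billion.
After the change m₂ = (1 + 0.39) / (0.1921 + 0.1 + 0.39) ≈ 2.037824, so M₂ = 2.037824 × 16.4 ≈ 33.4203 billion.
ΔM = M₂ − M₁ = 33.4203 − 36.6436 = -3.2233 billion.

-3.223 billion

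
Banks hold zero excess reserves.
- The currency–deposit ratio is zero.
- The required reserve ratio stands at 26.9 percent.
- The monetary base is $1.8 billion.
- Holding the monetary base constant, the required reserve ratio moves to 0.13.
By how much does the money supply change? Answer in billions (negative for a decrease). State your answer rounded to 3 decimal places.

Initially m₁ = 1 / (0.269) ≈ 3.71747, so M₁ = 3.71747 × 1.8 ≈ 6.6914 billion.
After the change m₂ = 1 / (0.13) ≈ 7.69231, so M₂ = 7.69231 × 1.8 ≈ 13.8462 billion.
ΔM = M₂ − M₁ = 13.8462 − 6.6914 = 7.1548 billion.

$7.155 billion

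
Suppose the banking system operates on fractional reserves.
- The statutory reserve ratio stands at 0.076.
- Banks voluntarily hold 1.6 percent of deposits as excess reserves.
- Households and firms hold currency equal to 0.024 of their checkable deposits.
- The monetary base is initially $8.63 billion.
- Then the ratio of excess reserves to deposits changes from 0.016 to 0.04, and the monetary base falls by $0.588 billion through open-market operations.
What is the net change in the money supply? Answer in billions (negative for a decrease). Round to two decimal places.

-17.36 billion

Before: m₁ = (1 + 0.024) / (0.076 + 0.016 + 0.024) ≈ 8.8276, MB₁ = 8.63, so M₁ = 8.8276 × 8.63 ≈ 76.1822 billion.
After: m₂ = (1 + 0.024) / (0.076 + 0.04 + 0.024) ≈ 7.3143, MB₂ = 8.63 − 0.588 = 8.042, so M₂ = 7.3143 × 8.042 ≈ 58.8216 billion.
ΔM = M₂ − M₁ = 58.8216 − 76.1822 = -17.3606 billion.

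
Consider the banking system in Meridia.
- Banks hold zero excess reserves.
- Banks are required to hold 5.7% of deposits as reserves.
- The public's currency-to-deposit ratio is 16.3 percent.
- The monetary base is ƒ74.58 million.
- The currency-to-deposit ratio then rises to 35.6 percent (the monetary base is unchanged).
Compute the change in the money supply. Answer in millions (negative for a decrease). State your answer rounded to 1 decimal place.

-149.4 million

Initially m₁ = (1 + 0.163) / (0.057 + 0.163) ≈ 5.2864, so M₁ = 5.2864 × 74.58 ≈ 394.2597 million.
After the change m₂ = (1 + 0.356) / (0.057 + 0.356) ≈ 3.2833, so M₂ = 3.2833 × 74.58 ≈ 244.8685 million.
ΔM = M₂ − M₁ = 244.8685 − 394.2597 = -149.3912 million.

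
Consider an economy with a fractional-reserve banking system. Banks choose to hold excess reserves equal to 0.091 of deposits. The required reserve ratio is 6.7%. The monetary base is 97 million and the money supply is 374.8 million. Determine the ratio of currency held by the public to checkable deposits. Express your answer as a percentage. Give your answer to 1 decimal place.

13.6%

Using m = M/MB = 374.8/97 ≈ 3.863918. From m = (1 + c)/(c + rr + e), rearranging gives 1 + c = m·(c + rr + e), so c·(1 − m) = m·(rr + e) − 1.
Hence c = [m·(rr + e) − 1]/(1 − m) = [3.863918 × (0.067 + 0.091) − 1] / (1 − 3.863918) ≈ 0.136003.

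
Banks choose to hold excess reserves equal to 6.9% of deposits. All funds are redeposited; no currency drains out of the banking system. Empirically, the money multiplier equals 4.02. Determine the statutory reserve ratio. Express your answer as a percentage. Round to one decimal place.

18.0%

Using m = 4.02. Since m = (1 + c)/(c + rr + e), the denominator satisfies c + rr + e = (1 + c)/m = (1 + 0) / 4.02 ≈ 0.248756.
With c = 0 and e = 0.069, the statutory reserve ratio is 0.248756 − 0 − 0.069 = 0.179756.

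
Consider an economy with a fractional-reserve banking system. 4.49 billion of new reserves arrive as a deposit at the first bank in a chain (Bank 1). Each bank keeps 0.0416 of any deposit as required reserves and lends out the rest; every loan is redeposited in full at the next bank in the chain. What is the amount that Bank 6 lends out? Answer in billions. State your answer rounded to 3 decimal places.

Each bank lends a fraction (1 − rr) = 0.9584 of the deposit it receives, so Bank 6 receives 4.49·0.9584^5 and lends 4.49·0.9584^6 ≈ 3.4796 billion.

3.480 billion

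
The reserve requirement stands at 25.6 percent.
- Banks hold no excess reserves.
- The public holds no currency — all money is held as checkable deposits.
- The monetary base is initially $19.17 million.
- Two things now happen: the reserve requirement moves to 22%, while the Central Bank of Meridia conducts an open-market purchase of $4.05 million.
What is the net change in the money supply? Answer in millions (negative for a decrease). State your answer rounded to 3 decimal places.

$30.663 million

Before: m₁ = 1 / (0.256) = 3.906250, MB₁ = 19.17, so M₁ = 3.906250 × 19.17 ≈ 74.8828 million.
After: m₂ = 1 / (0.22) ≈ 4.545455, MB₂ = 19.17 + 4.05 = 23.22, so M₂ = 4.545455 × 23.22 ≈ 105.5455 million.
ΔM = M₂ − M₁ = 105.5455 − 74.8828 = 30.6627 million.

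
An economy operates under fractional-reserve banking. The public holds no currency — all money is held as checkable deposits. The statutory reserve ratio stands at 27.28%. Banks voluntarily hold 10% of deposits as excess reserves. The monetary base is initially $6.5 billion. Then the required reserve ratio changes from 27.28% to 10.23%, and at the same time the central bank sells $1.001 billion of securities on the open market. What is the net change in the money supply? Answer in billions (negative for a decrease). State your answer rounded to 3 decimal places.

$9.747 billion

Before: m₁ = 1 / (0.2728 + 0.1) ≈ 2.68240, MB₁ = 6.5, so M₁ = 2.68240 × 6.5 = 17.4356 billion.
After: m₂ = 1 / (0.1023 + 0.1) ≈ 4.94315, MB₂ = 6.5 − 1.001 = 5.499, so M₂ = 4.94315 × 5.499 ≈ 27.1824 billion.
ΔM = M₂ − M₁ = 27.1824 − 17.4356 = 9.7468 billion.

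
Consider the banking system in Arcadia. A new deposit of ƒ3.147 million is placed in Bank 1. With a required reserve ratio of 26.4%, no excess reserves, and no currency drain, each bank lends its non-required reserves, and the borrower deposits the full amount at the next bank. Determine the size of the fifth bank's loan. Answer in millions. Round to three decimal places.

Each bank lends a fraction (1 − rr) = 0.7360 of the deposit it receives, so Bank 5 receives 3.147·0.7360^4 and lends 3.147·0.7360^5 ≈ 0.6797 million.

ƒ0.680 million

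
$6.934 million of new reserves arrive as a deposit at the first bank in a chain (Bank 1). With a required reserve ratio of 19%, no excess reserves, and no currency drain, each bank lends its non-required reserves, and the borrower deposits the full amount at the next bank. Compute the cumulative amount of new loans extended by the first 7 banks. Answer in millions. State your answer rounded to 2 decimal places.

Bank i lends (1 − rr)^i of the original deposit: Bank 1 lends 6.934·0.8100 ≈ 5.6165, Bank 2 lends 6.934·0.8100² ≈ 4.5494, and so on.
Summing a geometric series: total = 6.934·[0.8100·(1 − 0.8100^7) / (1 − 0.8100)] ≈ 22.7982 million.

$22.80 million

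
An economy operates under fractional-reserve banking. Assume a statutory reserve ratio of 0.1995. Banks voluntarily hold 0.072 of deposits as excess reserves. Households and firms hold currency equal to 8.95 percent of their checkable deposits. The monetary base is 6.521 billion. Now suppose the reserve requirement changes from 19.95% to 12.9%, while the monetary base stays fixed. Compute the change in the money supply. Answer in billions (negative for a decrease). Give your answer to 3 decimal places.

4.776 billion

Initially m₁ = (1 + 0.0895) / (0.1995 + 0.072 + 0.0895) ≈ 3.01801, so M₁ = 3.01801 × 6.521 ≈ 19.6804 billion.
After the change m₂ = (1 + 0.0895) / (0.129 + 0.072 + 0.0895) ≈ 3.75043, so M₂ = 3.75043 × 6.521 ≈ 24.4566 billion.
ΔM = M₂ − M₁ = 24.4566 − 19.6804 = 4.7762 billion.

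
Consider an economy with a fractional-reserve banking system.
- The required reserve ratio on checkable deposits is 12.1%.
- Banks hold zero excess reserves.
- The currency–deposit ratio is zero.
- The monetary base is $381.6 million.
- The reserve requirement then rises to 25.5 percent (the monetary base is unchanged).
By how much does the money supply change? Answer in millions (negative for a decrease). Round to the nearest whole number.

-1657 million

Initially m₁ = 1 / (0.121) ≈ 8.2645, so M₁ = 8.2645 × 381.6 = 3153.7332 million.
After the change m₂ = 1 / (0.255) ≈ 3.9216, so M₂ = 3.9216 × 381.6 ≈ 1496.4826 million.
ΔM = M₂ − M₁ = 1496.4826 − 3153.7332 = -1657.2506 million.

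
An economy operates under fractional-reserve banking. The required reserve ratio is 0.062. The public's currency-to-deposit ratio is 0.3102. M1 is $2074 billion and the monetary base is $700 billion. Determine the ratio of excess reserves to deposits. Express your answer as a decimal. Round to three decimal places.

Using m = M/MB = 2074/700 ≈ 2.962857. Since m = (1 + c)/(c + rr + e), the denominator satisfies c + rr + e = (1 + c)/m = (1 + 0.3102) / 2.962857 ≈ 0.442208.
With c = 0.3102 and rr = 0.062, the ratio of excess reserves to deposits is 0.442208 − 0.3102 − 0.062 = 0.070008.

0.070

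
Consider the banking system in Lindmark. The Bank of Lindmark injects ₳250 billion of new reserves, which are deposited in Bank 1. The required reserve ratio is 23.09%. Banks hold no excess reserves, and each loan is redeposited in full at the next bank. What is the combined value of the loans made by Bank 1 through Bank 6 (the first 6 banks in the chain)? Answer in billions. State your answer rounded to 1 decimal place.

Bank i lends (1 − rr)^i of the original deposit: Bank 1 lends 250·0.7691 = 192.2750, Bank 2 lends 250·0.7691² ≈ 147.8787, and so on.
Summing a geometric series: total = 250·[0.7691·(1 − 0.7691^6) / (1 − 0.7691)] ≈ 660.3760 billion.

₳660.4 billion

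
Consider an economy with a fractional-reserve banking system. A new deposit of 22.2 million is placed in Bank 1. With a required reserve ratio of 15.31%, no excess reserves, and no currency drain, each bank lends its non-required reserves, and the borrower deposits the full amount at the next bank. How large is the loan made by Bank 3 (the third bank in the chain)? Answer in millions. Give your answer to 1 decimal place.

13.5 million

Each bank lends a fraction (1 − rr) = 0.8469 of the deposit it receives, so Bank 3 receives 22.2·0.8469^2 and lends 22.2·0.8469^3 ≈ 13.4850 million.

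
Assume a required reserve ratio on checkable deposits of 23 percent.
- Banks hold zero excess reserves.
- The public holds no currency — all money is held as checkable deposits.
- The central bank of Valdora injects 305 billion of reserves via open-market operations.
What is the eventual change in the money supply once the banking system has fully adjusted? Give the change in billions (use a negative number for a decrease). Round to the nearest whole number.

1326 billion

The simple money multiplier is m = 1/rr = 1/0.23 ≈ 4.3478.
An open-market purchase increases the monetary base by 305 billion, so ΔM = m × ΔMB = 4.3478 × 305 = 1326.079 billion.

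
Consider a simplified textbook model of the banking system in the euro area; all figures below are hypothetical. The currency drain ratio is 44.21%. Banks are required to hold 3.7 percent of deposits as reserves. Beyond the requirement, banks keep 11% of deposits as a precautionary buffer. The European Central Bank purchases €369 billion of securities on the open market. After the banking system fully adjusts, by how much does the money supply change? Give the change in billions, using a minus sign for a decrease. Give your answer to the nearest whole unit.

The money multiplier is m = (1 + c) / (rr + e + c) = (1 + 0.4421) / (0.037 + 0.11 + 0.4421) ≈ 2.4480.
The purchase adds 369 billion of base, so ΔM = m × ΔMB = 2.4480 × (+369) = 903.312 billion.

€903 billion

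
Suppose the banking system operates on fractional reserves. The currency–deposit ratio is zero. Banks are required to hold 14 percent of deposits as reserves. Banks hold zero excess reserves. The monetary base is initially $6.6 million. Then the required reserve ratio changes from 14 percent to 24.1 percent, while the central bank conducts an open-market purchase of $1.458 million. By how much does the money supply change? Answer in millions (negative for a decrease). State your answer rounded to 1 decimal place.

-13.7 million

Before: m₁ = 1 / (0.14) ≈ 7.1429, MB₁ = 6.6, so M₁ = 7.1429 × 6.6 ≈ 47.1431 million.
After: m₂ = 1 / (0.241) ≈ 4.1494, MB₂ = 6.6 + 1.458 = 8.058, so M₂ = 4.1494 × 8.058 ≈ 33.4359 million.
ΔM = M₂ − M₁ = 33.4359 − 47.1431 = -13.7072 million.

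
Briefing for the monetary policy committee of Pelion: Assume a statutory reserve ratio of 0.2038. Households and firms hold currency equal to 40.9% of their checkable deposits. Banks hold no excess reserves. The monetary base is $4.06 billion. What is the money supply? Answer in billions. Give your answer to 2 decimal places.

$9.34 billion

The money multiplier is m = (1 + c) / (rr + c) = (1 + 0.409) / (0.2038 + 0.409) ≈ 2.2993.
So M = m × MB = 2.2993 × 4.06 ≈ 9.3352 billion.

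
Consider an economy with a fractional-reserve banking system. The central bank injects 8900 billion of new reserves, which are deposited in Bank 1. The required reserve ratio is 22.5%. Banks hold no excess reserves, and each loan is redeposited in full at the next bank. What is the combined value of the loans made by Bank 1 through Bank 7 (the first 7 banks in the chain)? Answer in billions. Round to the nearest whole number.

25508 billion

Bank i lends (1 − rr)^i of the original deposit: Bank 1 lends 8900·0.7750 = 6897.5000, Bank 2 lends 8900·0.7750² = 5345.5625, and so on.
Summing a geometric series: total = 8900·[0.7750·(1 − 0.7750^7) / (1 − 0.7750)] ≈ 25507.7622 billion.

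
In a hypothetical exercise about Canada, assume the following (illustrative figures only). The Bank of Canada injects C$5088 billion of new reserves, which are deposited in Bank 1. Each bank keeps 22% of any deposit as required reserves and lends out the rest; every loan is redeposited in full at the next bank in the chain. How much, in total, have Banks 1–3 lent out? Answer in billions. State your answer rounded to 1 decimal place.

Bank i lends (1 − rr)^i of the original deposit: Bank 1 lends 5088·0.7800 = 3968.6400, Bank 2 lends 5088·0.7800² = 3095.5392, and so on.
Summing a geometric series: total = 5088·[0.7800·(1 − 0.7800^3) / (1 − 0.7800)] ≈ 9478.6998 billion.

C$9478.7 billion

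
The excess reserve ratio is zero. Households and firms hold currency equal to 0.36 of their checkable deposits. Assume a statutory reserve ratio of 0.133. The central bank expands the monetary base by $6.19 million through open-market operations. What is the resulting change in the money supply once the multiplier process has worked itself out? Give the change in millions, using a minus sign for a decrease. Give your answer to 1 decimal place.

The money multiplier is m = (1 + c) / (rr + c) = (1 + 0.36) / (0.133 + 0.36) ≈ 2.7586.
The purchase adds 6.19 million of base, so ΔM = m × ΔMB = 2.7586 × (+6.19) ≈ 17.0757 million.

$17.1 million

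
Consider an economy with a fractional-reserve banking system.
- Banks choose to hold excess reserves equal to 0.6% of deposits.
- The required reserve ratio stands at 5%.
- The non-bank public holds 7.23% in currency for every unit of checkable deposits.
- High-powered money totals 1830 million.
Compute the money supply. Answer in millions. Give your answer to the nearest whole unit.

15295 million

The money multiplier is m = (1 + c) / (rr + e + c) = (1 + 0.0723) / (0.05 + 0.006 + 0.0723) ≈ 8.35776.
So M = m × MB = 8.35776 × 1830 = 15294.7008 million.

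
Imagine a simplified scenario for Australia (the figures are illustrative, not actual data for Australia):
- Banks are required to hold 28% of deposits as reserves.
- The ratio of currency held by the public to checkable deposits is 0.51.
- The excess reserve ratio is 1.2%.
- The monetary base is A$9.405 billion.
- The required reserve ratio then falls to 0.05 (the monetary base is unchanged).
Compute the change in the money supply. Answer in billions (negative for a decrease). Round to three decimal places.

Initially m₁ = (1 + 0.51) / (0.28 + 0.012 + 0.51) ≈ 1.88279, so M₁ = 1.88279 × 9.405 ≈ 17.7076 billion.
After the change m₂ = (1 + 0.51) / (0.05 + 0.012 + 0.51) ≈ 2.63986, so M₂ = 2.63986 × 9.405 ≈ 24.8279 billion.
ΔM = M₂ − M₁ = 24.8279 − 17.7076 = 7.1203 billion.

A$7.120 billion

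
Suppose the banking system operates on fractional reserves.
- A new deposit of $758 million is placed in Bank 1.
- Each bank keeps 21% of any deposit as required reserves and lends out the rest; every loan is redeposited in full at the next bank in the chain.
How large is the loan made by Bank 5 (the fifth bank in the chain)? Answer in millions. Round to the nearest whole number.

$233 million

Each bank lends a fraction (1 − rr) = 0.7900 of the deposit it receives, so Bank 5 receives 758·0.7900^4 and lends 758·0.7900^5 ≈ 233.2409 million.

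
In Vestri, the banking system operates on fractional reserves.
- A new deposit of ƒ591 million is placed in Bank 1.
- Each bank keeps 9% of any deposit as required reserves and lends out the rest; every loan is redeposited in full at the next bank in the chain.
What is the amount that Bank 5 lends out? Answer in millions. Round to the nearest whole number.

Each bank lends a fraction (1 − rr) = 0.9100 of the deposit it receives, so Bank 5 receives 591·0.9100^4 and lends 591·0.9100^5 ≈ 368.8030 million.

ƒ369 million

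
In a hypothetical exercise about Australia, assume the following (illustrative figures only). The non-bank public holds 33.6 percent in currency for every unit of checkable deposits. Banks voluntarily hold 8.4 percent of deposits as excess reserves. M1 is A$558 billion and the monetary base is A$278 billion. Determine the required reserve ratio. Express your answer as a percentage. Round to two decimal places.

Using m = M/MB = 558/278 ≈ 2.007194. Since m = (1 + c)/(c + rr + e), the denominator satisfies c + rr + e = (1 + c)/m = (1 + 0.336) / 2.007194 ≈ 0.665606.
With c = 0.336 and e = 0.084, the required reserve ratio is 0.665606 − 0.336 − 0.084 = 0.245606.

24.56%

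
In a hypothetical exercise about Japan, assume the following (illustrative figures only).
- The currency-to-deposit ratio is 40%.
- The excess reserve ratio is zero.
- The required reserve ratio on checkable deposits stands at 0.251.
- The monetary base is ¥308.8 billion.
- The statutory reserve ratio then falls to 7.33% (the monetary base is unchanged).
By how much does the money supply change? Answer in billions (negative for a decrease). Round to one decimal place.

¥249.3 billion

Initially m₁ = (1 + 0.4) / (0.251 + 0.4) ≈ 2.15054, so M₁ = 2.15054 × 308.8 ≈ 664.0868 billion.
After the change m₂ = (1 + 0.4) / (0.0733 + 0.4) ≈ 2.95795, so M₂ = 2.95795 × 308.8 ≈ 913.415 billion.
ΔM = M₂ − M₁ = 913.415 − 664.0868 = 249.3282 billion.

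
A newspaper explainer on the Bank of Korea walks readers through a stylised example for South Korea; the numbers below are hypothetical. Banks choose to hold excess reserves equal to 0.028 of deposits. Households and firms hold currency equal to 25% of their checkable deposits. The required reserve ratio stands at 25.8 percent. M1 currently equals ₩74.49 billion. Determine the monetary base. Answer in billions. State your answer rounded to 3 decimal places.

The money multiplier is m = (1 + c) / (rr + e + c) = (1 + 0.25) / (0.258 + 0.028 + 0.25) ≈ 2.332090.
MB = M / m = 74.49 / 2.332090 ≈ 31.9413 billion.

₩31.941 billion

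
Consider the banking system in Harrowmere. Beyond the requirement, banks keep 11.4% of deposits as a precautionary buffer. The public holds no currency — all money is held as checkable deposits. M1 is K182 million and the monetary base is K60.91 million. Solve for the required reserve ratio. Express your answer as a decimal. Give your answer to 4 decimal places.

0.2207

Using m = M/MB = 182/60.91 ≈ 2.988015. Since m = (1 + c)/(c + rr + e), the denominator satisfies c + rr + e = (1 + c)/m = (1 + 0) / 2.988015 ≈ 0.334670.
With c = 0 and e = 0.114, the required reserve ratio is 0.334670 − 0 − 0.114 = 0.22067.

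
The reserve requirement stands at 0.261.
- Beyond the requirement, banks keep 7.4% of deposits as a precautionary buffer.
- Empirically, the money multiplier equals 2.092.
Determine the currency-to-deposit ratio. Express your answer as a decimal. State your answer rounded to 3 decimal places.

Using m = 2.092. From m = (1 + c)/(c + rr + e), rearranging gives 1 + c = m·(c + rr + e), so c·(1 − m) = m·(rr + e) − 1.
Hence c = [m·(rr + e) − 1]/(1 − m) = [2.092 × (0.261 + 0.074) − 1] / (1 − 2.092) ≈ 0.273974.

0.274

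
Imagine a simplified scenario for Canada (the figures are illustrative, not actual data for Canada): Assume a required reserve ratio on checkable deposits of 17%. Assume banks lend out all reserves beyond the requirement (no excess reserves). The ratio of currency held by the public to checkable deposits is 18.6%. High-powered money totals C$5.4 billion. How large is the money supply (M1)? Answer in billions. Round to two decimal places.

C$17.99 billion

The money multiplier is m = (1 + c) / (rr + c) = (1 + 0.186) / (0.17 + 0.186) ≈ 3.3315.
So M = m × MB = 3.3315 × 5.4 = 17.9901 billion.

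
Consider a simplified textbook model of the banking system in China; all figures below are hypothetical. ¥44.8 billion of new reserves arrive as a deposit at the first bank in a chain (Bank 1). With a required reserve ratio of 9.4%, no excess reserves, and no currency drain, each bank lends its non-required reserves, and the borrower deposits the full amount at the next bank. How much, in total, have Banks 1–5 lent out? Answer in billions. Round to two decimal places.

Bank i lends (1 − rr)^i of the original deposit: Bank 1 lends 44.8·0.9060 = 40.5888, Bank 2 lends 44.8·0.9060² ≈ 36.7735, and so on.
Summing a geometric series: total = 44.8·[0.9060·(1 − 0.9060^5) / (1 − 0.9060)] ≈ 168.2116 billion.

¥168.21 billion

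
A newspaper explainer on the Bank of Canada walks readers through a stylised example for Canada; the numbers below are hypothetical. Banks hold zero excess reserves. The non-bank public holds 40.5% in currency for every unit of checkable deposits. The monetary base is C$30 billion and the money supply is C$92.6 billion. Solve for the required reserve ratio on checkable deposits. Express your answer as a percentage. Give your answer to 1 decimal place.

Using m = M/MB = 92.6/30 ≈ 3.086667. Since m = (1 + c)/(c + rr + e), the denominator satisfies c + rr + e = (1 + c)/m = (1 + 0.405) / 3.086667 ≈ 0.455184.
With c = 0.405 and e = 0, the required reserve ratio on checkable deposits is 0.455184 − 0.405 − 0 = 0.050184.

5.0%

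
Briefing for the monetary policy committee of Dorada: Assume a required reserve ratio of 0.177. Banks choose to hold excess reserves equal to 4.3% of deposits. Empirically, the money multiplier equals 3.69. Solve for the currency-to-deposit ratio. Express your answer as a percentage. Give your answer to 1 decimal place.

7.0%

Using m = 3.69. From m = (1 + c)/(c + rr + e), rearranging gives 1 + c = m·(c + rr + e), so c·(1 − m) = m·(rr + e) − 1.
Hence c = [m·(rr + e) − 1]/(1 − m) = [3.69 × (0.177 + 0.043) − 1] / (1 − 3.69) ≈ 0.069963.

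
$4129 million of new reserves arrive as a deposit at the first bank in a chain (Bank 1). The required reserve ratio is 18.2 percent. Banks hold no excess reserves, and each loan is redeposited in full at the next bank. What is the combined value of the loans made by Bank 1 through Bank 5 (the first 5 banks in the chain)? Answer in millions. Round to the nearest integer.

$11761 million

Bank i lends (1 − rr)^i of the original deposit: Bank 1 lends 4129·0.8180 = 3377.5220, Bank 2 lends 4129·0.8180² ≈ 2762.8130, and so on.
Summing a geometric series: total = 4129·[0.8180·(1 − 0.8180^5) / (1 − 0.8180)] ≈ 11761.1881 million.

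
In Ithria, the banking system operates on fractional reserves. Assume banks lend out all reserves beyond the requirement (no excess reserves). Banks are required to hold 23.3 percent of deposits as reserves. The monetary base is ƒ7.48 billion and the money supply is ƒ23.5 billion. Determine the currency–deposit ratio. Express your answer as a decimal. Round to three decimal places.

Using m = M/MB = 23.5/7.48 ≈ 3.141711. From m = (1 + c)/(c + rr + e), rearranging gives 1 + c = m·(c + rr + e), so c·(1 − m) = m·(rr + e) − 1.
Hence c = [m·(rr + e) − 1]/(1 − m) = [3.141711 × (0.233 + 0) − 1] / (1 − 3.141711) ≈ 0.125125.

0.125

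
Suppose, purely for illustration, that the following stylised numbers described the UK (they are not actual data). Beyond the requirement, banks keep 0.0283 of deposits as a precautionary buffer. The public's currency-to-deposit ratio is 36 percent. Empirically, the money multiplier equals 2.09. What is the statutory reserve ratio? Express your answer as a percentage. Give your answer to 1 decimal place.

Using m = 2.09. Since m = (1 + c)/(c + rr + e), the denominator satisfies c + rr + e = (1 + c)/m = (1 + 0.36) / 2.09 ≈ 0.650718.
With c = 0.36 and e = 0.0283, the statutory reserve ratio is 0.650718 − 0.36 − 0.0283 = 0.262418.

26.2%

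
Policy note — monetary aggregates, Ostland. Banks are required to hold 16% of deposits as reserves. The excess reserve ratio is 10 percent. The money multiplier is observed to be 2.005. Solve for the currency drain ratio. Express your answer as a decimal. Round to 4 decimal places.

0.4763

Using m = 2.005. From m = (1 + c)/(c + rr + e), rearranging gives 1 + c = m·(c + rr + e), so c·(1 − m) = m·(rr + e) − 1.
Hence c = [m·(rr + e) − 1]/(1 − m) = [2.005 × (0.16 + 0.1) − 1] / (1 − 2.005) ≈ 0.476318.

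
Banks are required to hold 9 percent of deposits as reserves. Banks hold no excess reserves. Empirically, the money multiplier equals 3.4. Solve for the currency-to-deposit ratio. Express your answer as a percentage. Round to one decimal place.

Using m = 3.4. From m = (1 + c)/(c + rr + e), rearranging gives 1 + c = m·(c + rr + e), so c·(1 − m) = m·(rr + e) − 1.
Hence c = [m·(rr + e) − 1]/(1 − m) = [3.4 × (0.09 + 0) − 1] / (1 − 3.4) ≈ 0.289167.

28.9%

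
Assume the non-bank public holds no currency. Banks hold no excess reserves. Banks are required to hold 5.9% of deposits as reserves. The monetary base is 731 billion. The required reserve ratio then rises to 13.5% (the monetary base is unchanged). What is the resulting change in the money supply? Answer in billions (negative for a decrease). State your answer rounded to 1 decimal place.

-6975.0 billion

Initially m₁ = 1 / (0.059) ≈ 16.94915, so M₁ = 16.94915 × 731 ≈ 12389.8286 billion.
After the change m₂ = 1 / (0.135) ≈ 7.40741, so M₂ = 7.40741 × 731 ≈ 5414.8167 billion.
ΔM = M₂ − M₁ = 5414.8167 − 12389.8286 = -6975.0119 billion.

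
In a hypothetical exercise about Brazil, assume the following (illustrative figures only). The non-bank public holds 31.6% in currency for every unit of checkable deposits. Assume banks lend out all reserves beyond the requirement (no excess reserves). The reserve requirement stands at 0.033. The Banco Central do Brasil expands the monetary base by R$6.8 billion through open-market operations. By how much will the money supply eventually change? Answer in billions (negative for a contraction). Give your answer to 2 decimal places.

The money multiplier is m = (1 + c) / (rr + c) = (1 + 0.316) / (0.033 + 0.316) ≈ 3.7708.
The purchase adds 6.8 billion of base, so ΔM = m × ΔMB = 3.7708 × (+6.8) ≈ 25.6414 billion.

R$25.64 billion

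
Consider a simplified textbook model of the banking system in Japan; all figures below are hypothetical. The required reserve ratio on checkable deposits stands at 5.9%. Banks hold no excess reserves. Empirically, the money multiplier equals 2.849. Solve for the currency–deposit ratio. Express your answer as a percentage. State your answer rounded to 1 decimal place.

Using m = 2.849. From m = (1 + c)/(c + rr + e), rearranging gives 1 + c = m·(c + rr + e), so c·(1 − m) = m·(rr + e) − 1.
Hence c = [m·(rr + e) − 1]/(1 − m) = [2.849 × (0.059 + 0) − 1] / (1 − 2.849) ≈ 0.449924.

45.0%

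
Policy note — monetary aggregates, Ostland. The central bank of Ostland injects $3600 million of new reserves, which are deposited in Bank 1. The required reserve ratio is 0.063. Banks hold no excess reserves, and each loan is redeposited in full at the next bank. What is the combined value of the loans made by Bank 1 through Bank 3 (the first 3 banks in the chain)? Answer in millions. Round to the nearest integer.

$9495 million

Bank i lends (1 − rr)^i of the original deposit: Bank 1 lends 3600·0.9370 = 3373.2000, Bank 2 lends 3600·0.9370² = 3160.6884, and so on.
Summing a geometric series: total = 3600·[0.9370·(1 − 0.9370^3) / (1 − 0.9370)] ≈ 9495.4534 million.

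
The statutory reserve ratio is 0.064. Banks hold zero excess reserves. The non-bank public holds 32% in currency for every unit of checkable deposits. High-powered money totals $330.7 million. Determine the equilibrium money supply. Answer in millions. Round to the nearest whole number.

The money multiplier is m = (1 + c) / (rr + c) = (1 + 0.32) / (0.064 + 0.32) = 3.4375.
So M = m × MB = 3.4375 × 330.7 ≈ 1136.7812 million.

$1137 million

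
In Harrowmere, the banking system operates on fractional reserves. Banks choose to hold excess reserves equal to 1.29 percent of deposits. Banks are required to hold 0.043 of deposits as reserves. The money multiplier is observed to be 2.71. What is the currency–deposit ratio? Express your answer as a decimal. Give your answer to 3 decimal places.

Using m = 2.71. From m = (1 + c)/(c + rr + e), rearranging gives 1 + c = m·(c + rr + e), so c·(1 − m) = m·(rr + e) − 1.
Hence c = [m·(rr + e) − 1]/(1 − m) = [2.71 × (0.043 + 0.0129) − 1] / (1 − 2.71) ≈ 0.496205.

0.496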